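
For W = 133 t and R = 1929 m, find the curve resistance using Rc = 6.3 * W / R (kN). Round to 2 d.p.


Rc = 6.3 * W / R
Rc = 6.3 * 133 / 1929
Rc = 837.9 / 1929
Rc = 0.43 kN

0.43


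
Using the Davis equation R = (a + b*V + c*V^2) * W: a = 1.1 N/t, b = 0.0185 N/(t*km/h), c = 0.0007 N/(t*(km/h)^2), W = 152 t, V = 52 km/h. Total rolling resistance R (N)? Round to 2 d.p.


b*V = 0.0185 * 52 = 0.962
c*V^2 = 0.0007 * 2704 = 1.8928
R_per_t = 1.1 + 0.962 + 1.8928 = 3.9548 N/t
R_total = 3.9548 * 152 = 601.13 N

601.13


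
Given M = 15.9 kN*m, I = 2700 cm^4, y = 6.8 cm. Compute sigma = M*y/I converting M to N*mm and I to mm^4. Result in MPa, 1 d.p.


Convert units:
M = 15.9 kN*m = 15900000 N*mm
y = 6.8 cm = 68 mm
I = 2700 cm^4 = 27000000 mm^4
sigma = 15900000 * 68 / 27000000
sigma = 40.0 MPa

40.0


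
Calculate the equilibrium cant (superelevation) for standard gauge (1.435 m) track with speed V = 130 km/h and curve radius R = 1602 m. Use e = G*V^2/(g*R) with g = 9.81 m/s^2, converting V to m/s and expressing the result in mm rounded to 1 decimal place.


Convert speed: V = 130 / 3.6 = 36.1111 m/s
Apply formula: e = 1.435 * 36.1111^2 / (9.81 * 1602)
e = 1.435 * 1304.0123 / 15715.62
e = 0.11907 m = 119.1 mm

119.1


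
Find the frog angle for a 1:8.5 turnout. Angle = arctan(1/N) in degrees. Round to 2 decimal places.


1/N = 1/8.5 = 0.117647
angle = arctan(0.117647) = 0.117109 rad
angle = 0.117109 * 180/pi = 6.71 degrees

6.71


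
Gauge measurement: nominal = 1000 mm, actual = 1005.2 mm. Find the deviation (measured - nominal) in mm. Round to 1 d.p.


Deviation = measured - nominal
Deviation = 1005.2 - 1000
Deviation = 5.2 mm

5.2


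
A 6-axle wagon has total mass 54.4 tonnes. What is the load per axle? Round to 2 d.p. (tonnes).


Load per axle = total weight / number of axles
Load = 54.4 / 6
Load = 9.07 tonnes

9.07


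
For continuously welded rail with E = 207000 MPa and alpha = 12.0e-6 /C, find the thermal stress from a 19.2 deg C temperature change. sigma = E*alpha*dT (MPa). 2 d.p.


sigma = E * alpha * dT
sigma = 207000 * 12.0e-6 * 19.2
sigma = 2.484 * 19.2
sigma = 47.69 MPa

47.69


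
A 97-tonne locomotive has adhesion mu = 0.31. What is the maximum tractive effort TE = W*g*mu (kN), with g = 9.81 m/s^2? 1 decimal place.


TE_max = W * g * mu
TE_max = 97 * 9.81 * 0.31
TE_max = 951.57 * 0.31
TE_max = 295.0 kN

295.0


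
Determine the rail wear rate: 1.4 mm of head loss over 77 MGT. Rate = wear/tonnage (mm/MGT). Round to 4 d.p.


Wear rate = total wear / cumulative tonnage
Rate = 1.4 / 77
Rate = 0.0182 mm/MGT

0.0182


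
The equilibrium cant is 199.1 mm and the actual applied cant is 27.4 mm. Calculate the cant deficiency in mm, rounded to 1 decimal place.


Cant deficiency = equilibrium cant - actual cant
CD = 199.1 - 27.4
CD = 171.7 mm

171.7


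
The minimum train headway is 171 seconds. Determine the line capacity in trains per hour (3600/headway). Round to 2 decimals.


Capacity = 3600 / headway
Capacity = 3600 / 171
Capacity = 21.05 trains/hour

21.05


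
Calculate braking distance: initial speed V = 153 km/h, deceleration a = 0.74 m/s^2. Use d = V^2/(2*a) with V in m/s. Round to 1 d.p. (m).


Convert speed: V = 153 / 3.6 = 42.5 m/s
V^2 = 1806.25
d = 1806.25 / (2 * 0.74)
d = 1806.25 / 1.48
d = 1220.4 m

1220.4


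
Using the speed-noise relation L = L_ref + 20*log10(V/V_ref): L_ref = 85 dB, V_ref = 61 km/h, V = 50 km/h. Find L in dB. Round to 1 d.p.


V/V_ref = 50 / 61 = 0.819672
log10(0.819672) = -0.08636
20 * -0.08636 = -1.7272
L = 85 + -1.7272 = 83.3 dB

83.3


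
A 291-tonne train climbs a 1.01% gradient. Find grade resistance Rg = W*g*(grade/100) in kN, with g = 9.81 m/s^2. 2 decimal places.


Rg = W * 9.81 * grade / 100
Rg = 291 * 9.81 * 1.01 / 100
Rg = 2854.71 * 0.0101
Rg = 28.83 kN

28.83


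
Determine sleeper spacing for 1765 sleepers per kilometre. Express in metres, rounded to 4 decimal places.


Spacing = 1000 m / number of sleepers
Spacing = 1000 / 1765
Spacing = 0.5666 m

0.5666


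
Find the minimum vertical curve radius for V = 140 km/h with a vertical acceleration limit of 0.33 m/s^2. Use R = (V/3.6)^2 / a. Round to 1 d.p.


Convert speed: V = 140 / 3.6 = 38.8889 m/s
V^2 = 1512.3457 m^2/s^2
R_v = 1512.3457 / 0.33
R_v = 4582.9 m

4582.9


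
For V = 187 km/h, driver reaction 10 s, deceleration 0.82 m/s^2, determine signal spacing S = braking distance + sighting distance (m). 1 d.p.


V = 187 / 3.6 = 51.9444 m/s
Braking distance = 51.9444^2 / (2*0.82) = 1645.2593 m
Sighting distance = 51.9444 * 10 = 519.4444 m
S = 1645.2593 + 519.4444 = 2164.7 m

2164.7


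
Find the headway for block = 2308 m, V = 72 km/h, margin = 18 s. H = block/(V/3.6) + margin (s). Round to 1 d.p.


V = 72 / 3.6 = 20.0 m/s
Block traversal time = 2308 / 20.0 = 115.4 s
Headway = 115.4 + 18
Headway = 133.4 s

133.4


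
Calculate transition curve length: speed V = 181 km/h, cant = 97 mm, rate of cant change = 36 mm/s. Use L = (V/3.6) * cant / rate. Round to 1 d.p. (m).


Convert speed: V = 181 / 3.6 = 50.2778 m/s
L = 50.2778 * 97 / 36
L = 4876.9444 / 36
L = 135.5 m

135.5


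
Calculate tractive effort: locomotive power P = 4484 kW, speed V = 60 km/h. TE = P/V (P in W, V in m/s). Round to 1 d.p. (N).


Convert: P = 4484 kW = 4484000 W
V = 60 / 3.6 = 16.6667 m/s
TE = 4484000 / 16.6667
TE = 269040.0 N

269040.0


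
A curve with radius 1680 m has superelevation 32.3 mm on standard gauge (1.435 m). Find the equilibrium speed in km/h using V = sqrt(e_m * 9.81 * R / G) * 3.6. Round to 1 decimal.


Convert cant: e = 32.3 mm = 0.0323 m
V_ms = sqrt(0.0323 * 9.81 * 1680 / 1.435)
V_ms = sqrt(370.961561) = 19.2604 m/s
V = 19.2604 * 3.6 = 69.3 km/h

69.3


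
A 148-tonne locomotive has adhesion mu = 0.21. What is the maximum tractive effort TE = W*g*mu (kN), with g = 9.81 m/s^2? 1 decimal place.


TE_max = W * g * mu
TE_max = 148 * 9.81 * 0.21
TE_max = 1451.88 * 0.21
TE_max = 304.9 kN

304.9


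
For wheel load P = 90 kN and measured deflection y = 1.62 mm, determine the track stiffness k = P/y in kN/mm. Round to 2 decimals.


Track stiffness k = P / y
k = 90 / 1.62
k = 55.56 kN/mm

55.56


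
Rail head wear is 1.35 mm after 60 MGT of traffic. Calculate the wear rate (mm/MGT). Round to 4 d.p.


Wear rate = total wear / cumulative tonnage
Rate = 1.35 / 60
Rate = 0.0225 mm/MGT

0.0225


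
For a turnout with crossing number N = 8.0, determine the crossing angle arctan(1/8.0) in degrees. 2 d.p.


1/N = 1/8.0 = 0.125
angle = arctan(0.125) = 0.124355 rad
angle = 0.124355 * 180/pi = 7.13 degrees

7.13


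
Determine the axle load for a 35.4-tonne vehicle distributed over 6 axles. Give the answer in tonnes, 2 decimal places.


Load per axle = total weight / number of axles
Load = 35.4 / 6
Load = 5.90 tonnes

5.90


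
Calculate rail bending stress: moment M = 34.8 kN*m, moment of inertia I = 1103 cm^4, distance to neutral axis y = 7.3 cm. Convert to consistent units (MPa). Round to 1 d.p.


Convert units:
M = 34.8 kN*m = 34800000 N*mm
y = 7.3 cm = 73 mm
I = 1103 cm^4 = 11030000 mm^4
sigma = 34800000 * 73 / 11030000
sigma = 230.3 MPa

230.3


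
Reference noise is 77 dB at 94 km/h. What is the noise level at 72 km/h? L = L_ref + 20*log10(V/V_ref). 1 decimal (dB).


V/V_ref = 72 / 94 = 0.765957
log10(0.765957) = -0.115795
20 * -0.115795 = -2.3159
L = 77 + -2.3159 = 74.7 dB

74.7


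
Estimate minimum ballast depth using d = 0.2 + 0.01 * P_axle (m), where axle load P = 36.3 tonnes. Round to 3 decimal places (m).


d = 0.2 + 0.01 * 36.3
d = 0.2 + 0.363
d = 0.563 m

0.563


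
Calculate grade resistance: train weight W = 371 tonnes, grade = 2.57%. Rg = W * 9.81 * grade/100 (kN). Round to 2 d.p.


Rg = W * 9.81 * grade / 100
Rg = 371 * 9.81 * 2.57 / 100
Rg = 3639.51 * 0.0257
Rg = 93.54 kN

93.54


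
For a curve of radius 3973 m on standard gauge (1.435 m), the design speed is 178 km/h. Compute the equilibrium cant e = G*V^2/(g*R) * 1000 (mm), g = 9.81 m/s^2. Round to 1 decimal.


Convert speed: V = 178 / 3.6 = 49.4444 m/s
Apply formula: e = 1.435 * 49.4444^2 / (9.81 * 3973)
e = 1.435 * 2444.7531 / 38975.13
e = 0.090012 m = 90.0 mm

90.0


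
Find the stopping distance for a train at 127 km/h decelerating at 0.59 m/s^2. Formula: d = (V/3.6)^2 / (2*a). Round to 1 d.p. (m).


Convert speed: V = 127 / 3.6 = 35.2778 m/s
V^2 = 1244.5216
d = 1244.5216 / (2 * 0.59)
d = 1244.5216 / 1.18
d = 1054.7 m

1054.7


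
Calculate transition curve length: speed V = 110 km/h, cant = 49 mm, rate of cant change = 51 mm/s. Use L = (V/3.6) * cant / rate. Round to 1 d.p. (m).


Convert speed: V = 110 / 3.6 = 30.5556 m/s
L = 30.5556 * 49 / 51
L = 1497.2222 / 51
L = 29.4 m

29.4


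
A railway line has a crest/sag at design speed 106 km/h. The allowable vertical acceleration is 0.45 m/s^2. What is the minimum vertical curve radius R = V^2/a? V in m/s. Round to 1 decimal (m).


Convert speed: V = 106 / 3.6 = 29.4444 m/s
V^2 = 866.9753 m^2/s^2
R_v = 866.9753 / 0.45
R_v = 1926.6 m

1926.6


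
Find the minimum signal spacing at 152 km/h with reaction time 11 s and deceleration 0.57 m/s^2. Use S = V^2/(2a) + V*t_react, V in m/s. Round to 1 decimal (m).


V = 152 / 3.6 = 42.2222 m/s
Braking distance = 42.2222^2 / (2*0.57) = 1563.786 m
Sighting distance = 42.2222 * 11 = 464.4444 m
S = 1563.786 + 464.4444 = 2028.2 m

2028.2


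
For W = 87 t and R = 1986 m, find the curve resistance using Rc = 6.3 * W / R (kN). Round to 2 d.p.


Rc = 6.3 * W / R
Rc = 6.3 * 87 / 1986
Rc = 548.1 / 1986
Rc = 0.28 kN

0.28


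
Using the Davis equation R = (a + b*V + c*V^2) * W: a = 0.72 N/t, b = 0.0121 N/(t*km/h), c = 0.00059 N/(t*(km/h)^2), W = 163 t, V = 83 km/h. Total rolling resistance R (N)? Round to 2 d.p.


b*V = 0.0121 * 83 = 1.0043
c*V^2 = 0.00059 * 6889 = 4.06451
R_per_t = 0.72 + 1.0043 + 4.06451 = 5.78881 N/t
R_total = 5.78881 * 163 = 943.58 N

943.58


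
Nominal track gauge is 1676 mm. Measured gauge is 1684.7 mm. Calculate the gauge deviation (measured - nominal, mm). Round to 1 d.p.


Deviation = measured - nominal
Deviation = 1684.7 - 1676
Deviation = 8.7 mm

8.7


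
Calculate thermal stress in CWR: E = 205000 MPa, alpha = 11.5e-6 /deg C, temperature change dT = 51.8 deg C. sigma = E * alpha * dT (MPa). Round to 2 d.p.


sigma = E * alpha * dT
sigma = 205000 * 11.5e-6 * 51.8
sigma = 2.3575 * 51.8
sigma = 122.12 MPa

122.12


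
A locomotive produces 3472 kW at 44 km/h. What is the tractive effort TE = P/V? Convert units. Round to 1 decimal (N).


Convert: P = 3472 kW = 3472000 W
V = 44 / 3.6 = 12.2222 m/s
TE = 3472000 / 12.2222
TE = 284072.7 N

284072.7


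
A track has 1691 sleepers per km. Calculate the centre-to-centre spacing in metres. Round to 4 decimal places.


Spacing = 1000 m / number of sleepers
Spacing = 1000 / 1691
Spacing = 0.5914 m

0.5914


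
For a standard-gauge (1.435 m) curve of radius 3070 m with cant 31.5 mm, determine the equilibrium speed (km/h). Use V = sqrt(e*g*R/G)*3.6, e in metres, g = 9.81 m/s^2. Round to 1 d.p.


Convert cant: e = 31.5 mm = 0.0315 m
V_ms = sqrt(0.0315 * 9.81 * 3070 / 1.435)
V_ms = sqrt(661.098293) = 25.7118 m/s
V = 25.7118 * 3.6 = 92.6 km/h

92.6


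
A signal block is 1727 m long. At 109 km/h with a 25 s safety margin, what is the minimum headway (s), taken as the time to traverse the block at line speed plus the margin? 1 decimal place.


V = 109 / 3.6 = 30.2778 m/s
Block traversal time = 1727 / 30.2778 = 57.0385 s
Headway = 57.0385 + 25
Headway = 82.0 s

82.0


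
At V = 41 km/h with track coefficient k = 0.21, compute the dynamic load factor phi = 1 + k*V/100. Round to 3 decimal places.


phi = 1 + k * V / 100
phi = 1 + 0.21 * 41 / 100
phi = 1 + 0.0861
phi = 1.086

1.086


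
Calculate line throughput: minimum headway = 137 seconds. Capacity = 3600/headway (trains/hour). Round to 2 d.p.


Capacity = 3600 / headway
Capacity = 3600 / 137
Capacity = 26.28 trains/hour

26.28


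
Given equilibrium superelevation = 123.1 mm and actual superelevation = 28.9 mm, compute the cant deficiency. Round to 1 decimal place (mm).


Cant deficiency = equilibrium cant - actual cant
CD = 123.1 - 28.9
CD = 94.2 mm

94.2


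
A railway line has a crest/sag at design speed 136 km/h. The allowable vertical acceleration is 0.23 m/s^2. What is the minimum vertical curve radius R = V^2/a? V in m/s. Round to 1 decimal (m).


Convert speed: V = 136 / 3.6 = 37.7778 m/s
V^2 = 1427.1605 m^2/s^2
R_v = 1427.1605 / 0.23
R_v = 6205.0 m

6205.0


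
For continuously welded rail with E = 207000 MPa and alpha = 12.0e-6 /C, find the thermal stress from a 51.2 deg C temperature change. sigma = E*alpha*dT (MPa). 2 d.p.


sigma = E * alpha * dT
sigma = 207000 * 12.0e-6 * 51.2
sigma = 2.484 * 51.2
sigma = 127.18 MPa

127.18


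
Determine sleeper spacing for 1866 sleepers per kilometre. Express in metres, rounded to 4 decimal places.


Spacing = 1000 m / number of sleepers
Spacing = 1000 / 1866
Spacing = 0.5359 m

0.5359


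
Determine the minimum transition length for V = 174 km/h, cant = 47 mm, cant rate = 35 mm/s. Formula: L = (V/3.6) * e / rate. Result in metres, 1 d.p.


Convert speed: V = 174 / 3.6 = 48.3333 m/s
L = 48.3333 * 47 / 35
L = 2271.6667 / 35
L = 64.9 m

64.9


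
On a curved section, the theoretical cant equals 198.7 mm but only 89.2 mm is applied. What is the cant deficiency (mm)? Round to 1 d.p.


Cant deficiency = equilibrium cant - actual cant
CD = 198.7 - 89.2
CD = 109.5 mm

109.5


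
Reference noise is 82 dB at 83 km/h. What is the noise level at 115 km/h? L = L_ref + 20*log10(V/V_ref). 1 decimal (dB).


V/V_ref = 115 / 83 = 1.385542
log10(1.385542) = 0.14162
20 * 0.14162 = 2.8324
L = 82 + 2.8324 = 84.8 dB

84.8


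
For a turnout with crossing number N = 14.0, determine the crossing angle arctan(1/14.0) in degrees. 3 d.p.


1/N = 1/14.0 = 0.071429
angle = arctan(0.071429) = 0.071307 rad
angle = 0.071307 * 180/pi = 4.086 degrees

4.086


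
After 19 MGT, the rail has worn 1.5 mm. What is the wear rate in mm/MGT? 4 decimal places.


Wear rate = total wear / cumulative tonnage
Rate = 1.5 / 19
Rate = 0.0789 mm/MGT

0.0789


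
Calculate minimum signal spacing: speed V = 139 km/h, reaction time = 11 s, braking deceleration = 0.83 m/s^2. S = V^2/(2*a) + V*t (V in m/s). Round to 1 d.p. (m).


V = 139 / 3.6 = 38.6111 m/s
Braking distance = 38.6111^2 / (2*0.83) = 898.0831 m
Sighting distance = 38.6111 * 11 = 424.7222 m
S = 898.0831 + 424.7222 = 1322.8 m

1322.8


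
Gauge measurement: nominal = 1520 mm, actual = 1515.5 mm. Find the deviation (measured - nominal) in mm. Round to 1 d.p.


Deviation = measured - nominal
Deviation = 1515.5 - 1520
Deviation = -4.5 mm

-4.5


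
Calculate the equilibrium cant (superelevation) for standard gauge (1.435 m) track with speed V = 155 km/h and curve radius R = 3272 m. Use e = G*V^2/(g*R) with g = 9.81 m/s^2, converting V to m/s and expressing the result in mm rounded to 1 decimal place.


Convert speed: V = 155 / 3.6 = 43.0556 m/s
Apply formula: e = 1.435 * 43.0556^2 / (9.81 * 3272)
e = 1.435 * 1853.7809 / 32098.32
e = 0.082876 m = 82.9 mm

82.9


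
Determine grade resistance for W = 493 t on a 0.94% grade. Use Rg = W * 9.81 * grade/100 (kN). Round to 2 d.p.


Rg = W * 9.81 * grade / 100
Rg = 493 * 9.81 * 0.94 / 100
Rg = 4836.33 * 0.0094
Rg = 45.46 kN

45.46


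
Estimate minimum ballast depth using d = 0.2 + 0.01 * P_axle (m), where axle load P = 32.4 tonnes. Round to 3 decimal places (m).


d = 0.2 + 0.01 * 32.4
d = 0.2 + 0.324
d = 0.524 m

0.524


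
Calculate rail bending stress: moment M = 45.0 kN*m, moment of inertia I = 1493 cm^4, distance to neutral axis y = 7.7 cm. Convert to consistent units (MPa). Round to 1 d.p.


Convert units:
M = 45.0 kN*m = 45000000 N*mm
y = 7.7 cm = 77 mm
I = 1493 cm^4 = 14930000 mm^4
sigma = 45000000 * 77 / 14930000
sigma = 232.1 MPa

232.1


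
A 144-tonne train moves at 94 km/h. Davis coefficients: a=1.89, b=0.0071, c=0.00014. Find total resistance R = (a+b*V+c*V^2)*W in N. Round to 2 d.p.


b*V = 0.0071 * 94 = 0.6674
c*V^2 = 0.00014 * 8836 = 1.23704
R_per_t = 1.89 + 0.6674 + 1.23704 = 3.79444 N/t
R_total = 3.79444 * 144 = 546.40 N

546.40


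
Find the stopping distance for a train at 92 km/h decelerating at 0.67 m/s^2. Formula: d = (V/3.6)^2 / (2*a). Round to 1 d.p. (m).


Convert speed: V = 92 / 3.6 = 25.5556 m/s
V^2 = 653.0864
d = 653.0864 / (2 * 0.67)
d = 653.0864 / 1.34
d = 487.4 m

487.4


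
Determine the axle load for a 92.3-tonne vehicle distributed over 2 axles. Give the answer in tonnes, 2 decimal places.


Load per axle = total weight / number of axles
Load = 92.3 / 2
Load = 46.15 tonnes

46.15


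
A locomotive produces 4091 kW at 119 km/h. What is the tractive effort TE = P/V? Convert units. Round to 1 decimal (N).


Convert: P = 4091 kW = 4091000 W
V = 119 / 3.6 = 33.0556 m/s
TE = 4091000 / 33.0556
TE = 123761.3 N

123761.3


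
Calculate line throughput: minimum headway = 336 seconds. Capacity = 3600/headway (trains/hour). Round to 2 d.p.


Capacity = 3600 / headway
Capacity = 3600 / 336
Capacity = 10.71 trains/hour

10.71


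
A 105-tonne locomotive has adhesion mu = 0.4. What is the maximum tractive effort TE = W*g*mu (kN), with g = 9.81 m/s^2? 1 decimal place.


TE_max = W * g * mu
TE_max = 105 * 9.81 * 0.4
TE_max = 1030.05 * 0.4
TE_max = 412.0 kN

412.0


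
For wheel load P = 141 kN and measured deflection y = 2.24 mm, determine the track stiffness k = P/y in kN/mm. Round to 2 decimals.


Track stiffness k = P / y
k = 141 / 2.24
k = 62.95 kN/mm

62.95


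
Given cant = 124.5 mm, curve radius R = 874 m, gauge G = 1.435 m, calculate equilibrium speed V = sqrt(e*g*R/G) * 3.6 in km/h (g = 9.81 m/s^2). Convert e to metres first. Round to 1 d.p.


Convert cant: e = 124.5 mm = 0.1245 m
V_ms = sqrt(0.1245 * 9.81 * 874 / 1.435)
V_ms = sqrt(743.871449) = 27.274 m/s
V = 27.274 * 3.6 = 98.2 km/h

98.2


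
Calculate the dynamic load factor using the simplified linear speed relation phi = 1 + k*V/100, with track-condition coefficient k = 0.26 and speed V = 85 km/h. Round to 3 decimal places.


phi = 1 + k * V / 100
phi = 1 + 0.26 * 85 / 100
phi = 1 + 0.221
phi = 1.221

1.221


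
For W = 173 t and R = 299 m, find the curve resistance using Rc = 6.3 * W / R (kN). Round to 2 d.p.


Rc = 6.3 * W / R
Rc = 6.3 * 173 / 299
Rc = 1089.9 / 299
Rc = 3.65 kN

3.65


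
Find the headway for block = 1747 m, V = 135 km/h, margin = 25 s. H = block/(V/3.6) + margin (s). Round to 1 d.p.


V = 135 / 3.6 = 37.5 m/s
Block traversal time = 1747 / 37.5 = 46.5867 s
Headway = 46.5867 + 25
Headway = 71.6 s

71.6


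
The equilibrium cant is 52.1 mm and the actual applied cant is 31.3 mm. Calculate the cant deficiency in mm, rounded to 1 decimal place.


Cant deficiency = equilibrium cant - actual cant
CD = 52.1 - 31.3
CD = 20.8 mm

20.8


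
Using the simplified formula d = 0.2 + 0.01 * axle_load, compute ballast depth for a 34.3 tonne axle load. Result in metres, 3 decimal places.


d = 0.2 + 0.01 * 34.3
d = 0.2 + 0.343
d = 0.543 m

0.543


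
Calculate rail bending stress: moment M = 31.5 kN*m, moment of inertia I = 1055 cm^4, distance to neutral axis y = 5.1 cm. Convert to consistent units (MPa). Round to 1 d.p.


Convert units:
M = 31.5 kN*m = 31500000 N*mm
y = 5.1 cm = 51 mm
I = 1055 cm^4 = 10550000 mm^4
sigma = 31500000 * 51 / 10550000
sigma = 152.3 MPa

152.3


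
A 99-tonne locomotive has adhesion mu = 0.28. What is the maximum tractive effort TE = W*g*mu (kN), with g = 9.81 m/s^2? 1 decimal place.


TE_max = W * g * mu
TE_max = 99 * 9.81 * 0.28
TE_max = 971.19 * 0.28
TE_max = 271.9 kN

271.9


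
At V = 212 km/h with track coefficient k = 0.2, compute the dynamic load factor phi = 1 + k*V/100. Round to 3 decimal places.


phi = 1 + k * V / 100
phi = 1 + 0.2 * 212 / 100
phi = 1 + 0.424
phi = 1.424

1.424


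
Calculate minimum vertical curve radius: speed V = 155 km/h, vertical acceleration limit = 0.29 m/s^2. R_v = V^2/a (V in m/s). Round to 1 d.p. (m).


Convert speed: V = 155 / 3.6 = 43.0556 m/s
V^2 = 1853.7809 m^2/s^2
R_v = 1853.7809 / 0.29
R_v = 6392.3 m

6392.3


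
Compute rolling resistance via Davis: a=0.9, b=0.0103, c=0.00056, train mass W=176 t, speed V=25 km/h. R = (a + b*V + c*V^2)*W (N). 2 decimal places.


b*V = 0.0103 * 25 = 0.2575
c*V^2 = 0.00056 * 625 = 0.35
R_per_t = 0.9 + 0.2575 + 0.35 = 1.5075 N/t
R_total = 1.5075 * 176 = 265.32 N

265.32


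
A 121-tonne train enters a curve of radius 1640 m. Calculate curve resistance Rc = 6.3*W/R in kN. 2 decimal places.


Rc = 6.3 * W / R
Rc = 6.3 * 121 / 1640
Rc = 762.3 / 1640
Rc = 0.46 kN

0.46


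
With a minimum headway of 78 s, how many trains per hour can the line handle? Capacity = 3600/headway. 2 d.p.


Capacity = 3600 / headway
Capacity = 3600 / 78
Capacity = 46.15 trains/hour

46.15


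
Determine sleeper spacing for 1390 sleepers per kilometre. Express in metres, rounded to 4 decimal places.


Spacing = 1000 m / number of sleepers
Spacing = 1000 / 1390
Spacing = 0.7194 m

0.7194


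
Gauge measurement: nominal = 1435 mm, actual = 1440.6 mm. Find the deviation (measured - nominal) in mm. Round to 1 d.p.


Deviation = measured - nominal
Deviation = 1440.6 - 1435
Deviation = 5.6 mm

5.6


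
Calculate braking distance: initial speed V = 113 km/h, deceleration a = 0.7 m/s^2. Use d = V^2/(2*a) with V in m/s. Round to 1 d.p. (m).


Convert speed: V = 113 / 3.6 = 31.3889 m/s
V^2 = 985.2623
d = 985.2623 / (2 * 0.7)
d = 985.2623 / 1.4
d = 703.8 m

703.8


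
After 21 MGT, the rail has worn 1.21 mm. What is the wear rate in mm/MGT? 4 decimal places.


Wear rate = total wear / cumulative tonnage
Rate = 1.21 / 21
Rate = 0.0576 mm/MGT

0.0576


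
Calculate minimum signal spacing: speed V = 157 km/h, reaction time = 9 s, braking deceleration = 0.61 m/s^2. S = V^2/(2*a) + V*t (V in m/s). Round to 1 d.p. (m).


V = 157 / 3.6 = 43.6111 m/s
Braking distance = 43.6111^2 / (2*0.61) = 1558.9582 m
Sighting distance = 43.6111 * 9 = 392.5 m
S = 1558.9582 + 392.5 = 1951.5 m

1951.5


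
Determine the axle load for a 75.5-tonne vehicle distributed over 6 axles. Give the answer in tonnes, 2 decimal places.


Load per axle = total weight / number of axles
Load = 75.5 / 6
Load = 12.58 tonnes

12.58


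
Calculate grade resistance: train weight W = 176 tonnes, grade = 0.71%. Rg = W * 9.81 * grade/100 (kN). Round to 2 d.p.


Rg = W * 9.81 * grade / 100
Rg = 176 * 9.81 * 0.71 / 100
Rg = 1726.56 * 0.0071
Rg = 12.26 kN

12.26


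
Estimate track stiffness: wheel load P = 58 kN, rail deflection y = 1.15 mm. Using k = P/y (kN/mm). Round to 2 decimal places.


Track stiffness k = P / y
k = 58 / 1.15
k = 50.43 kN/mm

50.43


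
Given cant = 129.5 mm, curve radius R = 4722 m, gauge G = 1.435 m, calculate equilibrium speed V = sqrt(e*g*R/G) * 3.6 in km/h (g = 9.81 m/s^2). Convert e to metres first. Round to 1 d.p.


Convert cant: e = 129.5 mm = 0.1295 m
V_ms = sqrt(0.1295 * 9.81 * 4722 / 1.435)
V_ms = sqrt(4180.352049) = 64.6556 m/s
V = 64.6556 * 3.6 = 232.8 km/h

232.8


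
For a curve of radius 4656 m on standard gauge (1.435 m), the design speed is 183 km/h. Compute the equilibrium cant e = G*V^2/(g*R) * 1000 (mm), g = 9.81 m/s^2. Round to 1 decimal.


Convert speed: V = 183 / 3.6 = 50.8333 m/s
Apply formula: e = 1.435 * 50.8333^2 / (9.81 * 4656)
e = 1.435 * 2584.0278 / 45675.36
e = 0.081183 m = 81.2 mm

81.2


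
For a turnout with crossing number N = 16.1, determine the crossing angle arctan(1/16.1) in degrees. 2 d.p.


1/N = 1/16.1 = 0.062112
angle = arctan(0.062112) = 0.062032 rad
angle = 0.062032 * 180/pi = 3.55 degrees

3.55


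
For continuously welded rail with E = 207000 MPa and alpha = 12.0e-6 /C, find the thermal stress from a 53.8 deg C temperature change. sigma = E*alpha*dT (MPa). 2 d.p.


sigma = E * alpha * dT
sigma = 207000 * 12.0e-6 * 53.8
sigma = 2.484 * 53.8
sigma = 133.64 MPa

133.64


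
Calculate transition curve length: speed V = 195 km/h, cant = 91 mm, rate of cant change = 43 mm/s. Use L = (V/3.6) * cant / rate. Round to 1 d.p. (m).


Convert speed: V = 195 / 3.6 = 54.1667 m/s
L = 54.1667 * 91 / 43
L = 4929.1667 / 43
L = 114.6 m

114.6


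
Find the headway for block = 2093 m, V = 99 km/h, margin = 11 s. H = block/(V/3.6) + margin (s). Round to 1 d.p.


V = 99 / 3.6 = 27.5 m/s
Block traversal time = 2093 / 27.5 = 76.1091 s
Headway = 76.1091 + 11
Headway = 87.1 s

87.1


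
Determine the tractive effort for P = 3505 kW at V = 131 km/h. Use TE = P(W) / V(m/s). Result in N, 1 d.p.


Convert: P = 3505 kW = 3505000 W
V = 131 / 3.6 = 36.3889 m/s
TE = 3505000 / 36.3889
TE = 96320.6 N

96320.6


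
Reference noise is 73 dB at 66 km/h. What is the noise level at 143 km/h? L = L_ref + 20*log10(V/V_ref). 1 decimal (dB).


V/V_ref = 143 / 66 = 2.166667
log10(2.166667) = 0.335792
20 * 0.335792 = 6.7158
L = 73 + 6.7158 = 79.7 dB

79.7


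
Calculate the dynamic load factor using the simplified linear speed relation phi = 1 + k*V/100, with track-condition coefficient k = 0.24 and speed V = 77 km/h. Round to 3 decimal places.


phi = 1 + k * V / 100
phi = 1 + 0.24 * 77 / 100
phi = 1 + 0.1848
phi = 1.185

1.185


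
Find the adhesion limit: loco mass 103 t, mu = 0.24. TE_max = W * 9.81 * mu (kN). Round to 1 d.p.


TE_max = W * g * mu
TE_max = 103 * 9.81 * 0.24
TE_max = 1010.43 * 0.24
TE_max = 242.5 kN

242.5


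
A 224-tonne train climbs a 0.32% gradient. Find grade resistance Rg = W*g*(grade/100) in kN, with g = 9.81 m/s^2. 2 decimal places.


Rg = W * 9.81 * grade / 100
Rg = 224 * 9.81 * 0.32 / 100
Rg = 2197.44 * 0.0032
Rg = 7.03 kN

7.03


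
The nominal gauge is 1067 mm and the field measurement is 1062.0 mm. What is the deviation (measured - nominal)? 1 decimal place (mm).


Deviation = measured - nominal
Deviation = 1062.0 - 1067
Deviation = -5.0 mm

-5.0


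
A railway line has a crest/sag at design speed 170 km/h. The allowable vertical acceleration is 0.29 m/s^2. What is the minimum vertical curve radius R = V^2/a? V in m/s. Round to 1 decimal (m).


Convert speed: V = 170 / 3.6 = 47.2222 m/s
V^2 = 2229.9383 m^2/s^2
R_v = 2229.9383 / 0.29
R_v = 7689.4 m

7689.4


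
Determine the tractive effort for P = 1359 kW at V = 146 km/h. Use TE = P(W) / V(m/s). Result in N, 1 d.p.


Convert: P = 1359 kW = 1359000 W
V = 146 / 3.6 = 40.5556 m/s
TE = 1359000 / 40.5556
TE = 33509.6 N

33509.6


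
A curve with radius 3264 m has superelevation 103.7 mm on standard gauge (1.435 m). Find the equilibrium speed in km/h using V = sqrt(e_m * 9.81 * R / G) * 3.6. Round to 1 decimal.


Convert cant: e = 103.7 mm = 0.1037 m
V_ms = sqrt(0.1037 * 9.81 * 3264 / 1.435)
V_ms = sqrt(2313.907601) = 48.1031 m/s
V = 48.1031 * 3.6 = 173.2 km/h

173.2


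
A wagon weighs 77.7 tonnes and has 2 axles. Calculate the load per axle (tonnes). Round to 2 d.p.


Load per axle = total weight / number of axles
Load = 77.7 / 2
Load = 38.85 tonnes

38.85


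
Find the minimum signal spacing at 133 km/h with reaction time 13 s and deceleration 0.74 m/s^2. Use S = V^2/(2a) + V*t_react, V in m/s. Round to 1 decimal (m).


V = 133 / 3.6 = 36.9444 m/s
Braking distance = 36.9444^2 / (2*0.74) = 922.2243 m
Sighting distance = 36.9444 * 13 = 480.2778 m
S = 922.2243 + 480.2778 = 1402.5 m

1402.5


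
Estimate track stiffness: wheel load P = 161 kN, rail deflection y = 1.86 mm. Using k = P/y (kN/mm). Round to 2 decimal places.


Track stiffness k = P / y
k = 161 / 1.86
k = 86.56 kN/mm

86.56


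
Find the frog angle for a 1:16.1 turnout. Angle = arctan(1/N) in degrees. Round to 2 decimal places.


1/N = 1/16.1 = 0.062112
angle = arctan(0.062112) = 0.062032 rad
angle = 0.062032 * 180/pi = 3.55 degrees

3.55


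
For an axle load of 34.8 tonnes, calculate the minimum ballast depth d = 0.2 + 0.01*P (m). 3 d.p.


d = 0.2 + 0.01 * 34.8
d = 0.2 + 0.348
d = 0.548 m

0.548


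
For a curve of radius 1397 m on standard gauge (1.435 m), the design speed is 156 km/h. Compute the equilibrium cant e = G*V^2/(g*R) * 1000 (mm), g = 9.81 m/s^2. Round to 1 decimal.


Convert speed: V = 156 / 3.6 = 43.3333 m/s
Apply formula: e = 1.435 * 43.3333^2 / (9.81 * 1397)
e = 1.435 * 1877.7778 / 13704.57
e = 0.196621 m = 196.6 mm

196.6


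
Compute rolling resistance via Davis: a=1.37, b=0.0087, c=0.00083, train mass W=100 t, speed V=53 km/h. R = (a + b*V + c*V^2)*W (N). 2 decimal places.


b*V = 0.0087 * 53 = 0.4611
c*V^2 = 0.00083 * 2809 = 2.33147
R_per_t = 1.37 + 0.4611 + 2.33147 = 4.16257 N/t
R_total = 4.16257 * 100 = 416.26 N

416.26


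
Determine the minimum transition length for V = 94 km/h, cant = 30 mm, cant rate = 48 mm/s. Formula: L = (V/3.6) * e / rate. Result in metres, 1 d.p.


Convert speed: V = 94 / 3.6 = 26.1111 m/s
L = 26.1111 * 30 / 48
L = 783.3333 / 48
L = 16.3 m

16.3


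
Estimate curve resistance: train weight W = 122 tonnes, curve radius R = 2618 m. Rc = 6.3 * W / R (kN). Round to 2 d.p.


Rc = 6.3 * W / R
Rc = 6.3 * 122 / 2618
Rc = 768.6 / 2618
Rc = 0.29 kN

0.29


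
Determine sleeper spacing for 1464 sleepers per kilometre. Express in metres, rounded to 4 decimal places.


Spacing = 1000 m / number of sleepers
Spacing = 1000 / 1464
Spacing = 0.6831 m

0.6831


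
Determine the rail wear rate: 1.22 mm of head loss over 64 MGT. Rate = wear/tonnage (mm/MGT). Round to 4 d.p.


Wear rate = total wear / cumulative tonnage
Rate = 1.22 / 64
Rate = 0.0191 mm/MGT

0.0191


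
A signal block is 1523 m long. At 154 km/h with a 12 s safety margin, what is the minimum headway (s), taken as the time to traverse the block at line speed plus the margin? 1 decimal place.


V = 154 / 3.6 = 42.7778 m/s
Block traversal time = 1523 / 42.7778 = 35.6026 s
Headway = 35.6026 + 12
Headway = 47.6 s

47.6


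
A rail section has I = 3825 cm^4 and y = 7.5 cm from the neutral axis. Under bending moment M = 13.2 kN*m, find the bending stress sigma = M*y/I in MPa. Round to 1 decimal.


Convert units:
M = 13.2 kN*m = 13200000 N*mm
y = 7.5 cm = 75 mm
I = 3825 cm^4 = 38250000 mm^4
sigma = 13200000 * 75 / 38250000
sigma = 25.9 MPa

25.9


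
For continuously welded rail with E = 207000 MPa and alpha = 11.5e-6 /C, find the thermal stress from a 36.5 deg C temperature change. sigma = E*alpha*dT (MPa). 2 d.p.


sigma = E * alpha * dT
sigma = 207000 * 11.5e-6 * 36.5
sigma = 2.3805 * 36.5
sigma = 86.89 MPa

86.89


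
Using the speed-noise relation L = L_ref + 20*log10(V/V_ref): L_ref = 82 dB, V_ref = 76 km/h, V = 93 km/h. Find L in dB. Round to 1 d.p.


V/V_ref = 93 / 76 = 1.223684
log10(1.223684) = 0.087669
20 * 0.087669 = 1.7534
L = 82 + 1.7534 = 83.8 dB

83.8


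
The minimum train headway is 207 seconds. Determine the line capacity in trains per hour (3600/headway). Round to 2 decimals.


Capacity = 3600 / headway
Capacity = 3600 / 207
Capacity = 17.39 trains/hour

17.39


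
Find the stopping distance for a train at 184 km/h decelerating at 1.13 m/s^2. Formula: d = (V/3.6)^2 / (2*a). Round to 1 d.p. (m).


Convert speed: V = 184 / 3.6 = 51.1111 m/s
V^2 = 2612.3457
d = 2612.3457 / (2 * 1.13)
d = 2612.3457 / 2.26
d = 1155.9 m

1155.9


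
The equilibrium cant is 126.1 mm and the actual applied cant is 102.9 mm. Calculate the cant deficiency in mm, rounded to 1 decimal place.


Cant deficiency = equilibrium cant - actual cant
CD = 126.1 - 102.9
CD = 23.2 mm

23.2


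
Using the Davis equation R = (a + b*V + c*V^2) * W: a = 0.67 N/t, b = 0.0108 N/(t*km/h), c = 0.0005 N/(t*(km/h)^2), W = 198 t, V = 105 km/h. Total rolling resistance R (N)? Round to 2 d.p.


b*V = 0.0108 * 105 = 1.134
c*V^2 = 0.0005 * 11025 = 5.5125
R_per_t = 0.67 + 1.134 + 5.5125 = 7.3165 N/t
R_total = 7.3165 * 198 = 1448.67 N

1448.67


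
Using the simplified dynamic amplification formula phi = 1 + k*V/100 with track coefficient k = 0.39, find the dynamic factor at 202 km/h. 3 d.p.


phi = 1 + k * V / 100
phi = 1 + 0.39 * 202 / 100
phi = 1 + 0.7878
phi = 1.788

1.788


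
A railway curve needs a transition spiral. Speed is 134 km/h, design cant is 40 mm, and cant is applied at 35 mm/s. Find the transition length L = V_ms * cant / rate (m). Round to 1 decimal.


Convert speed: V = 134 / 3.6 = 37.2222 m/s
L = 37.2222 * 40 / 35
L = 1488.8889 / 35
L = 42.5 m

42.5


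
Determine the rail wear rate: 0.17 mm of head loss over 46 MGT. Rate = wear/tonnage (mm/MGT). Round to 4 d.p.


Wear rate = total wear / cumulative tonnage
Rate = 0.17 / 46
Rate = 0.0037 mm/MGT

0.0037


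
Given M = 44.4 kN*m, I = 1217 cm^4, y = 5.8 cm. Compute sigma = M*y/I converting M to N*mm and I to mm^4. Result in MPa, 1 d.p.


Convert units:
M = 44.4 kN*m = 44400000 N*mm
y = 5.8 cm = 58 mm
I = 1217 cm^4 = 12170000 mm^4
sigma = 44400000 * 58 / 12170000
sigma = 211.6 MPa

211.6


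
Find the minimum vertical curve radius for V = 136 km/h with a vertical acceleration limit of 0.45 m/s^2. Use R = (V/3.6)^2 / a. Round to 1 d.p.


Convert speed: V = 136 / 3.6 = 37.7778 m/s
V^2 = 1427.1605 m^2/s^2
R_v = 1427.1605 / 0.45
R_v = 3171.5 m

3171.5


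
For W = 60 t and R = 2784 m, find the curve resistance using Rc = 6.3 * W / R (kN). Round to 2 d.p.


Rc = 6.3 * W / R
Rc = 6.3 * 60 / 2784
Rc = 378.0 / 2784
Rc = 0.14 kN

0.14


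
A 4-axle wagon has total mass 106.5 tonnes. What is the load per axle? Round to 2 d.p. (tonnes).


Load per axle = total weight / number of axles
Load = 106.5 / 4
Load = 26.63 tonnes

26.63


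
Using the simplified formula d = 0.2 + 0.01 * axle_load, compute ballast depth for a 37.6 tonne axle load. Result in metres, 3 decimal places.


d = 0.2 + 0.01 * 37.6
d = 0.2 + 0.376
d = 0.576 m

0.576


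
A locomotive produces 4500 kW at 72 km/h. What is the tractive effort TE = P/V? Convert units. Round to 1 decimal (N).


Convert: P = 4500 kW = 4500000 W
V = 72 / 3.6 = 20.0 m/s
TE = 4500000 / 20.0
TE = 225000.0 N

225000.0


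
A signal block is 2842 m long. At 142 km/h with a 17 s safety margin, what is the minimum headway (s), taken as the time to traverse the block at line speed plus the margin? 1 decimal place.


V = 142 / 3.6 = 39.4444 m/s
Block traversal time = 2842 / 39.4444 = 72.0507 s
Headway = 72.0507 + 17
Headway = 89.1 s

89.1


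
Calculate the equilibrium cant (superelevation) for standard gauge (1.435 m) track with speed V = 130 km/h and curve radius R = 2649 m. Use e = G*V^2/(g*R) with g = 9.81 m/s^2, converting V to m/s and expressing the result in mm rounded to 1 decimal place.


Convert speed: V = 130 / 3.6 = 36.1111 m/s
Apply formula: e = 1.435 * 36.1111^2 / (9.81 * 2649)
e = 1.435 * 1304.0123 / 25986.69
e = 0.072008 m = 72.0 mm

72.0


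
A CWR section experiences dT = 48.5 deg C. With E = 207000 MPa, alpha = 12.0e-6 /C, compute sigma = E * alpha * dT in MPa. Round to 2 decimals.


sigma = E * alpha * dT
sigma = 207000 * 12.0e-6 * 48.5
sigma = 2.484 * 48.5
sigma = 120.47 MPa

120.47


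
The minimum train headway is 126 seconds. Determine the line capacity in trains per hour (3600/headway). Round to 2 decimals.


Capacity = 3600 / headway
Capacity = 3600 / 126
Capacity = 28.57 trains/hour

28.57


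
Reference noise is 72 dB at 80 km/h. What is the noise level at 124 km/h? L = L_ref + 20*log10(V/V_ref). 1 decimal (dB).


V/V_ref = 124 / 80 = 1.55
log10(1.55) = 0.190332
20 * 0.190332 = 3.8066
L = 72 + 3.8066 = 75.8 dB

75.8


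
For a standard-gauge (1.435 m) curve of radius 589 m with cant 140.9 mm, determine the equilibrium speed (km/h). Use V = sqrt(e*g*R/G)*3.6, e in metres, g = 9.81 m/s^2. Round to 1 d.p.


Convert cant: e = 140.9 mm = 0.1409 m
V_ms = sqrt(0.1409 * 9.81 * 589 / 1.435)
V_ms = sqrt(567.339987) = 23.8189 m/s
V = 23.8189 * 3.6 = 85.7 km/h

85.7


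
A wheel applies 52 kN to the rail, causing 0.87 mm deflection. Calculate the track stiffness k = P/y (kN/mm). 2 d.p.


Track stiffness k = P / y
k = 52 / 0.87
k = 59.77 kN/mm

59.77


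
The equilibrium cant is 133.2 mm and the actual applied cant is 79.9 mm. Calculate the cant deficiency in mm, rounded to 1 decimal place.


Cant deficiency = equilibrium cant - actual cant
CD = 133.2 - 79.9
CD = 53.3 mm

53.3


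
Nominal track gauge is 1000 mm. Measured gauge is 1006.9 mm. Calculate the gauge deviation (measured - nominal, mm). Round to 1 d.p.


Deviation = measured - nominal
Deviation = 1006.9 - 1000
Deviation = 6.9 mm

6.9


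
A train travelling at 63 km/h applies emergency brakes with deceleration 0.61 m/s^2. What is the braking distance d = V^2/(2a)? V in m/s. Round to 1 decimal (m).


Convert speed: V = 63 / 3.6 = 17.5 m/s
V^2 = 306.25
d = 306.25 / (2 * 0.61)
d = 306.25 / 1.22
d = 251.0 m

251.0


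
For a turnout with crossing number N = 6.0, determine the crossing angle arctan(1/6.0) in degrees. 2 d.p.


1/N = 1/6.0 = 0.166667
angle = arctan(0.166667) = 0.165149 rad
angle = 0.165149 * 180/pi = 9.46 degrees

9.46


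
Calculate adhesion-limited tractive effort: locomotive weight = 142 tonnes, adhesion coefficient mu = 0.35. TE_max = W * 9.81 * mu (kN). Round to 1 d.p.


TE_max = W * g * mu
TE_max = 142 * 9.81 * 0.35
TE_max = 1393.02 * 0.35
TE_max = 487.6 kN

487.6


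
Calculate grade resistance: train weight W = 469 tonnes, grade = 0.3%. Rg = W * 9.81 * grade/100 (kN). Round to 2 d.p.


Rg = W * 9.81 * grade / 100
Rg = 469 * 9.81 * 0.3 / 100
Rg = 4600.89 * 0.003
Rg = 13.80 kN

13.80


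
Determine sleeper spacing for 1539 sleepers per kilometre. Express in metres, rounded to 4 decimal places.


Spacing = 1000 m / number of sleepers
Spacing = 1000 / 1539
Spacing = 0.6498 m

0.6498


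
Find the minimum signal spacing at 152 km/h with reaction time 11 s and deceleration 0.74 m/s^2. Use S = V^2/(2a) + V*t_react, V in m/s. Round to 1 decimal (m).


V = 152 / 3.6 = 42.2222 m/s
Braking distance = 42.2222^2 / (2*0.74) = 1204.5379 m
Sighting distance = 42.2222 * 11 = 464.4444 m
S = 1204.5379 + 464.4444 = 1669.0 m

1669.0


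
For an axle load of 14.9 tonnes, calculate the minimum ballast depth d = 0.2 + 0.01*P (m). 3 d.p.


d = 0.2 + 0.01 * 14.9
d = 0.2 + 0.149
d = 0.349 m

0.349


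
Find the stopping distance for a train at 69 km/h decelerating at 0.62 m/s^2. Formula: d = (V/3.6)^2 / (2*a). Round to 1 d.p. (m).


Convert speed: V = 69 / 3.6 = 19.1667 m/s
V^2 = 367.3611
d = 367.3611 / (2 * 0.62)
d = 367.3611 / 1.24
d = 296.3 m

296.3


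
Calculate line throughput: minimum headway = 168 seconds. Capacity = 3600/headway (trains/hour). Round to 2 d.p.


Capacity = 3600 / headway
Capacity = 3600 / 168
Capacity = 21.43 trains/hour

21.43


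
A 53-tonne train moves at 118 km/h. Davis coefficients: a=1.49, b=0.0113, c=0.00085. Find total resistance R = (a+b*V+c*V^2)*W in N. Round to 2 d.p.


b*V = 0.0113 * 118 = 1.3334
c*V^2 = 0.00085 * 13924 = 11.8354
R_per_t = 1.49 + 1.3334 + 11.8354 = 14.6588 N/t
R_total = 14.6588 * 53 = 776.92 N

776.92


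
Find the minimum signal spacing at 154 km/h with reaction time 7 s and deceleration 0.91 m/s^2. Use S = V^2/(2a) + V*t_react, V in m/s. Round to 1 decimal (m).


V = 154 / 3.6 = 42.7778 m/s
Braking distance = 42.7778^2 / (2*0.91) = 1005.4606 m
Sighting distance = 42.7778 * 7 = 299.4444 m
S = 1005.4606 + 299.4444 = 1304.9 m

1304.9


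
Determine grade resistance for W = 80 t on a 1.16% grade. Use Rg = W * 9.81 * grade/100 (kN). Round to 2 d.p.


Rg = W * 9.81 * grade / 100
Rg = 80 * 9.81 * 1.16 / 100
Rg = 784.8 * 0.0116
Rg = 9.10 kN

9.10


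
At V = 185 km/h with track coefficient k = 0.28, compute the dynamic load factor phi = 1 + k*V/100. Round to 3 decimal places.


phi = 1 + k * V / 100
phi = 1 + 0.28 * 185 / 100
phi = 1 + 0.518
phi = 1.518

1.518
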